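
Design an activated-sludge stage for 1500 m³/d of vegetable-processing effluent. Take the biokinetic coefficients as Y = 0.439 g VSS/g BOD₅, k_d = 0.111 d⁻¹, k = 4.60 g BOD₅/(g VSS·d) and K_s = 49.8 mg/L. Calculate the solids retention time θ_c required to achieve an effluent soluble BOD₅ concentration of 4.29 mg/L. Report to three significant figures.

From 1/θ_c = Y·k·S/(K_s + S) − k_d: Y·k·S/(K_s+S) = 0.439 × 4.60 × 4.29 / (49.8 + 4.29) = 0.1602 d⁻¹.
θ_c = 1/(μ − k_d) = 1/(0.1602 − 0.111) = 1/0.04916 = 20.34 d.

θ_c ≈ 20.3 d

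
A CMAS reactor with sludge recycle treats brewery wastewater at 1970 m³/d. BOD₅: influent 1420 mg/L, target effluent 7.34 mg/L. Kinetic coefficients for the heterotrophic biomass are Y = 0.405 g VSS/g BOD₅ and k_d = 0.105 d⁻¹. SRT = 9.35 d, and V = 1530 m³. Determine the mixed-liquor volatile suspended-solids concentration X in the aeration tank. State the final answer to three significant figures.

X = Y·Q·ΔS·θ_c / [V·(1 + k_d θ_c)] = 0.405 × 1970 × (1420 − 7.34) × 9.35 / [1530 × (1 + 0.105 × 9.35)] = 3476 mg/L.

X ≈ 3480 mg/L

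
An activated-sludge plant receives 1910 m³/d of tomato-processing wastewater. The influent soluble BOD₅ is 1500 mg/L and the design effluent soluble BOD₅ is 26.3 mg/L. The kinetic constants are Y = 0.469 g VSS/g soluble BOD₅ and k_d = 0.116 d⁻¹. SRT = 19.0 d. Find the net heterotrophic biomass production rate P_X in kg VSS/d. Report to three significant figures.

Correct the yield for decay: Y_obs = Y/(1 + k_d θ_c) = 0.469 / (1 + 0.116 × 19.0) = 0.469 / 3.204 = 0.1464.
Substrate removed = Q·(S₀ − S) = 1910 m³/d × (1500 − 26.3) g/m³ = 2.81×10^6 g/d = 2815 kg/d.
Biomass produced: P_X = Y_obs·Q·ΔS = 0.1464 × 2815 ≈ 412.0 kg VSS/d.

P_X ≈ 412 kg VSS/d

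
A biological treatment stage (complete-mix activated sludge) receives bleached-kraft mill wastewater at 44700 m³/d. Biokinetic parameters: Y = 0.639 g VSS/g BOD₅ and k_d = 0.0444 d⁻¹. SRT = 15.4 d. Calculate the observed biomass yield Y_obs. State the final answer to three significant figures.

The observed yield is Y_obs = Y/(1 + k_d·θ_c) = 0.639 / (1 + 0.0444 × 15.4) = 0.639 / 1.684 = 0.3795 g VSS per g BOD₅ removed.

Y_obs ≈ 0.380 g VSS/g BOD₅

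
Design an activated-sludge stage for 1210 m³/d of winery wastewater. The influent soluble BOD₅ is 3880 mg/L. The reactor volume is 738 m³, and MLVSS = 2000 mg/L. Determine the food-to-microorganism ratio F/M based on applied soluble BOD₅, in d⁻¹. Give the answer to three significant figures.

Food-to-microorganism ratio F/M = Q S₀ / (V X) = 1210 × 3880 / (738.0 × 2000) = 3.181 d⁻¹.

F/M ≈ 3.18 d⁻¹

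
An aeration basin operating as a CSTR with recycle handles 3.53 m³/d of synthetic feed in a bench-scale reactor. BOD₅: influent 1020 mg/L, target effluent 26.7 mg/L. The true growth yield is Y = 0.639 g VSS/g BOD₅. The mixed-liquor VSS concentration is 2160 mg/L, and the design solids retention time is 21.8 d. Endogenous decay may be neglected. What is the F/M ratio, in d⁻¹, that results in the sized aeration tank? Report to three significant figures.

With k_d = 0 the design equation reduces to V = Y Q (S₀−S) θ_c / X = 0.639 × 3.53 × (1020 − 26.7) × 21.8 / 2160 = 22.61 m³.
F/M = Q·S₀ / (V·X) = 3.53 × 1020 / (22.61 × 2160) = 0.07372 g BOD₅·(g VSS·d)⁻¹.

F/M ≈ 0.0737 d⁻¹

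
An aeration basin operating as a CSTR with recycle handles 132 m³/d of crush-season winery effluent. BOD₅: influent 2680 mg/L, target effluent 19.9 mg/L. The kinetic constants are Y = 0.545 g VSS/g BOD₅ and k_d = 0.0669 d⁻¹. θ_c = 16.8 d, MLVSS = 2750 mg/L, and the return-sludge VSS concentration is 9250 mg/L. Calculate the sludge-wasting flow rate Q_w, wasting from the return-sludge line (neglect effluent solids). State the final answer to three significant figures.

Q_w ≈ 9.74 m³/d

Rearranging the biomass balance for a CMAS with decay, V = Y·Q·ΔS·θ_c / [X·(1+k_d θ_c)] = 0.545 × 132 × (2680 − 19.9) × 16.8 / [2750 × (1 + 0.0669 × 16.8)] = 3.21×10^6 / 5841 = 550.4 m³.
Wasting from the return line (neglecting effluent solids): Q_w = V·X / (θ_c·X_r) = 550.4 × 2750 / (16.8 × 9250) = 9.741 m³/d.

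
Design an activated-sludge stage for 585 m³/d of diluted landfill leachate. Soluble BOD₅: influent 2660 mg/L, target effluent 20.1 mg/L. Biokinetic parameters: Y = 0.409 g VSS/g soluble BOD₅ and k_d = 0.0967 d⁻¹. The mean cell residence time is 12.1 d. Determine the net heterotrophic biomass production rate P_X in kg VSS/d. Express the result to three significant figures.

Correct the yield for decay: Y_obs = Y/(1 + k_d θ_c) = 0.409 / (1 + 0.0967 × 12.1) = 0.409 / 2.170 = 0.1885.
ΔS = 2660 − 20.1 = 2640 mg/L, so the substrate removal rate is 585 × 2640/1000 = 1544 kg soluble BOD₅/d.
So the net sludge growth is P_X = 0.1885 × 1544 = 291.1 kg VSS/d.

P_X ≈ 291 kg VSS/d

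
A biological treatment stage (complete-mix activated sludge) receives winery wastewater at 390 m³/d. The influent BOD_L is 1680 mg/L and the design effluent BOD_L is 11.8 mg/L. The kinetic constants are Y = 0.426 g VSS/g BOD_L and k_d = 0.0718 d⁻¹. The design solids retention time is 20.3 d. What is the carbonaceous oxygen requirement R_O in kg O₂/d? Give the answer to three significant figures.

R_O ≈ 490 kg O₂/d

Correct the yield for decay: Y_obs = Y/(1 + k_d θ_c) = 0.426 / (1 + 0.0718 × 20.3) = 0.426 / 2.458 = 0.1733.
ΔS = 1680 − 11.8 = 1668 mg/L, so the substrate removal rate is 390 × 1668/1000 = 650.6 kg BOD_L/d.
Net sludge production P_X = 0.1733 × 650.6 = 112.8 kg VSS/d.
R_O = Q·ΔS − 1.42 P_X = 650.6 − 160.1 = 490.5 kg O₂/d.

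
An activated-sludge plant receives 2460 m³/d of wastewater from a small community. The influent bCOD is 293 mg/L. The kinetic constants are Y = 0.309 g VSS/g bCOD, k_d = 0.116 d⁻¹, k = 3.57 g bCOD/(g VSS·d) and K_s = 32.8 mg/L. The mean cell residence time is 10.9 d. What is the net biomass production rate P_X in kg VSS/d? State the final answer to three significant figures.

From the Monod/SRT balance for a CMAS, S = K_s·(1+k_d θ_c)/[θ_c·(Y k − k_d) − 1] = 32.8 × (1 + 0.116 × 10.9) / [10.9 × (0.309 × 3.57 − 0.116) − 1] = 74.27 / 9.760 = 7.610 mg/L.
Y_obs = Y / (1 + k_d θ_c) = 0.309 / (1 + 0.116 × 10.9) = 0.309 / 2.264 = 0.1365.
Q·(S₀ − S) = 2460 × (293 − 7.61) × 10⁻³ = 702.1 kg/d removed.
P_X = Y_obs · Q(S₀ − S) = 0.1365 × 702.1 = 95.80 kg VSS/d.

P_X ≈ 95.8 kg VSS/d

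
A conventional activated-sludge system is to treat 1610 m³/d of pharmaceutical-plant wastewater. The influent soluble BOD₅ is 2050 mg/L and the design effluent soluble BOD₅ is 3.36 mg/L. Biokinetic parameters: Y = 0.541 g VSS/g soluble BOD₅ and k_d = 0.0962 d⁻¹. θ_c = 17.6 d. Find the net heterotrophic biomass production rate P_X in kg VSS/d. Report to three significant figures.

P_X ≈ 662 kg VSS/d

Observed yield with endogenous decay: Y_obs = Y / (1 + k_d·θ_c) = 0.541 / (1 + 0.0962 × 17.6) = 0.541 / 2.693 = 0.2009 g VSS/g soluble BOD₅.
Q·(S₀ − S) = 1610 × (2050 − 3.36) × 10⁻³ = 3295 kg/d removed.
P_X = Y_obs · Q(S₀ − S) = 0.2009 × 3295 = 661.9 kg VSS/d.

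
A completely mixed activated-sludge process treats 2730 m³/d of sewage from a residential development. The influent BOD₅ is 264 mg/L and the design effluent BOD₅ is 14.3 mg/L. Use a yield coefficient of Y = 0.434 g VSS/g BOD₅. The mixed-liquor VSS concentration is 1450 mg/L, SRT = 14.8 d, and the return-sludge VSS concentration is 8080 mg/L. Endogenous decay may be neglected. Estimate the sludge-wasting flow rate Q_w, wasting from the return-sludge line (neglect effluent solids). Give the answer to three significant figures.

V·X = Y·Q·ΔS·θ_c gives V = 0.434 × 2730 × (264 − 14.3) × 14.8 / 1450 = 3020 m³.
Q_w = (V·X)/(θ_c X_r) = 3020 × 1450 / (14.8 × 8080) = 36.62 m³/d.

Q_w ≈ 36.6 m³/d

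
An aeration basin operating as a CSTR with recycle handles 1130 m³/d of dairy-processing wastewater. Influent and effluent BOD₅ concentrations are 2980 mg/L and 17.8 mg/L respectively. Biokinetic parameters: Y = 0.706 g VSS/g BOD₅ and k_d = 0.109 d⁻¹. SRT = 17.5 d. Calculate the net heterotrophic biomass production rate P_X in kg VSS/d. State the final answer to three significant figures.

P_X ≈ 813 kg VSS/d

Y_obs = Y / (1 + k_d θ_c) = 0.706 / (1 + 0.109 × 17.5) = 0.706 / 2.907 = 0.2428.
Substrate removed = Q·(S₀ − S) = 1130 m³/d × (2980 − 17.8) g/m³ = 3.35×10^6 g/d = 3347 kg/d.
So the net sludge growth is P_X = 0.2428 × 3347 = 812.8 kg VSS/d.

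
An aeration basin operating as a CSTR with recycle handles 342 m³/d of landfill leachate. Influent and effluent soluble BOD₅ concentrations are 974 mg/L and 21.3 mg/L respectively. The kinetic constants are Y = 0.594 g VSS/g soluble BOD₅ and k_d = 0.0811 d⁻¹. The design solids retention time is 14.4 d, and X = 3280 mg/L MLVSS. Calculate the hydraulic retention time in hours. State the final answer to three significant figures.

Steady-state biomass mass balance: V·X·(1 + k_d·θ_c) = Y·Q·(S₀ − S)·θ_c, so V = 0.594 × 342 × (974 − 21.3) × 14.4 / [3280 × (1 + 0.0811 × 14.4)] = 2.79×10^6 / 7111 = 391.9 m³.
Hydraulic retention time τ = V/Q = 391.9 / 342 = 1.146 d = 27.51 h.

τ ≈ 27.5 h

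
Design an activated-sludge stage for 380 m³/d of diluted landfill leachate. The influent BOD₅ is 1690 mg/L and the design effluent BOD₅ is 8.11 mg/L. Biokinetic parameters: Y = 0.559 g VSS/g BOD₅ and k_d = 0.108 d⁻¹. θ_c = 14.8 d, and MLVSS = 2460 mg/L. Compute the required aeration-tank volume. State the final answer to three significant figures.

Rearranging the biomass balance for a CMAS with decay, V = Y·Q·ΔS·θ_c / [X·(1+k_d θ_c)] = 0.559 × 380 × (1690 − 8.11) × 14.8 / [2460 × (1 + 0.108 × 14.8)] = 5.29×10^6 / 6392 = 827.2 m³.

V ≈ 827 m³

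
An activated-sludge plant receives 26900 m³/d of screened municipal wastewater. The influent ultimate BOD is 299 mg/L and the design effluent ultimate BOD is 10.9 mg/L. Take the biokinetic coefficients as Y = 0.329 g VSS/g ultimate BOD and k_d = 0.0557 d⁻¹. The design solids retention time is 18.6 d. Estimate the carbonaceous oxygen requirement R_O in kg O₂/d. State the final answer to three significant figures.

Observed yield with endogenous decay: Y_obs = Y / (1 + k_d·θ_c) = 0.329 / (1 + 0.0557 × 18.6) = 0.329 / 2.036 = 0.1616 g VSS/g ultimate BOD.
Q·(S₀ − S) = 26900 × (299 − 10.9) × 10⁻³ = 7750 kg/d removed.
Net sludge production P_X = 0.1616 × 7750 = 1252 kg VSS/d.
R_O = Q·(S₀ − S) − 1.42·P_X = 7750 − 1.42 × 1252 = 5972 kg O₂/d.

R_O ≈ 5970 kg O₂/d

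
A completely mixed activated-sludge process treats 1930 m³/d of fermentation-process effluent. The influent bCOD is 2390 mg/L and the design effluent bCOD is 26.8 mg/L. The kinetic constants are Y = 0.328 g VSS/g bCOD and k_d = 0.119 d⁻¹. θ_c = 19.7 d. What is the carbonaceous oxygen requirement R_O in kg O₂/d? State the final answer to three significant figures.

R_O ≈ 3930 kg O₂/d

Correct the yield for decay: Y_obs = Y/(1 + k_d θ_c) = 0.328 / (1 + 0.119 × 19.7) = 0.328 / 3.344 = 0.09808.
Q·(S₀ − S) = 1930 × (2390 − 26.8) × 10⁻³ = 4561 kg/d removed.
Net sludge production P_X = 0.09808 × 4561 = 447.3 kg VSS/d.
R_O = Q·ΔS − 1.42 P_X = 4561 − 635.2 = 3926 kg O₂/d.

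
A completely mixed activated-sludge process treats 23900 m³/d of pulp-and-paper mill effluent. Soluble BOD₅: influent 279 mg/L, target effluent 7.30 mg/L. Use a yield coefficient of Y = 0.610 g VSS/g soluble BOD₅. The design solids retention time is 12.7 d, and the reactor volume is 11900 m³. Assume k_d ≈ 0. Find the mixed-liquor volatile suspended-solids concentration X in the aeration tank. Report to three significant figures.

X ≈ 4230 mg/L

From V·X = Y·Q·(S₀ − S)·θ_c (decay neglected): X = 0.610 × 23900 × (279 − 7.30) × 12.7 / 11900 = 4227 mg/L.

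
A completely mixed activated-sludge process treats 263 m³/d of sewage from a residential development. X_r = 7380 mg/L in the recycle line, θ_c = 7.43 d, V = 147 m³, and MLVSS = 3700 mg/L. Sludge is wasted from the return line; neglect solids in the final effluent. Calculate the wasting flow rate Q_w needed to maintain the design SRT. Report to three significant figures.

Q_w ≈ 9.92 m³/d

Wasting from the return line (neglecting effluent solids): Q_w = V·X / (θ_c·X_r) = 147.0 × 3700 / (7.43 × 7380) = 9.919 m³/d.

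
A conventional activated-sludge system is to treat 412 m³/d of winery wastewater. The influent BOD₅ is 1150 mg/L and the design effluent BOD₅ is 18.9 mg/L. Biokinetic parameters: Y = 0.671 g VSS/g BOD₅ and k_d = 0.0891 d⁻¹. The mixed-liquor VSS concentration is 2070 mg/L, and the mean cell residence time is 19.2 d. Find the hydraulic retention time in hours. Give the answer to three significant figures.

Steady-state biomass mass balance: V·X·(1 + k_d·θ_c) = Y·Q·(S₀ − S)·θ_c, so V = 0.671 × 412 × (1150 − 18.9) × 19.2 / [2070 × (1 + 0.0891 × 19.2)] = 6×10^6 / 5611 = 1070 m³.
Hydraulic retention time τ = V/Q = 1070 / 412 = 2.597 d = 62.33 h.

τ ≈ 62.3 h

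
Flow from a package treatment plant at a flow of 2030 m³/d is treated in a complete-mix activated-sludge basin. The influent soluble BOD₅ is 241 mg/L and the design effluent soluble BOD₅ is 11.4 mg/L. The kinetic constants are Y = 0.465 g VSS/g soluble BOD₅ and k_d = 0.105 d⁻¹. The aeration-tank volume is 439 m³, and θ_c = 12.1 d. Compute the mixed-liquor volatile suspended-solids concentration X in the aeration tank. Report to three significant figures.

From V·X·(1 + k_d·θ_c) = Y·Q·(S₀ − S)·θ_c: X = 0.465 × 2030 × (241 − 11.4) × 12.1 / [439 × (1 + 0.105 × 12.1)] = 2631 mg/L.

X ≈ 2630 mg/L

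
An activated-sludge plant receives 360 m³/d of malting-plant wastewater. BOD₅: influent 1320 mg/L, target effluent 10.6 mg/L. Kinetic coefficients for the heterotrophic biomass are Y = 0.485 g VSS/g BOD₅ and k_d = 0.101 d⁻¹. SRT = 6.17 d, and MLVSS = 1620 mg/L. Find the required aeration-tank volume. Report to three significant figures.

V ≈ 536 m³

Rearranging the biomass balance for a CMAS with decay, V = Y·Q·ΔS·θ_c / [X·(1+k_d θ_c)] = 0.485 × 360 × (1320 − 10.6) × 6.17 / [1620 × (1 + 0.101 × 6.17)] = 1.41×10^6 / 2630 = 536.4 m³.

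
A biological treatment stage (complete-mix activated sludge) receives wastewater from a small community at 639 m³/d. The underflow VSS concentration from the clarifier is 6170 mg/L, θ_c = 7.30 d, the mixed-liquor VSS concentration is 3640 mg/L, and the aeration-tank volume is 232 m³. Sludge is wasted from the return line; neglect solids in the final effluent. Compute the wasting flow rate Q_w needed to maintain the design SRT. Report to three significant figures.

Q_w ≈ 18.7 m³/d

θ_c = V·X/(Q_w·X_r) when wasting from the recycle, so Q_w = V·X/(θ_c·X_r) = 232.0 × 3640 / (7.30 × 6170) = 18.75 m³/d.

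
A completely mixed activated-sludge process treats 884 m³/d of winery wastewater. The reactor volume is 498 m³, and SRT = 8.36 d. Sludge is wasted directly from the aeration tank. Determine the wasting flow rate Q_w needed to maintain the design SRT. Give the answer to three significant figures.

Wasting from the aeration tank: Q_w = V / θ_c = 498.0 / 8.36 = 59.57 m³/d.

Q_w ≈ 59.6 m³/d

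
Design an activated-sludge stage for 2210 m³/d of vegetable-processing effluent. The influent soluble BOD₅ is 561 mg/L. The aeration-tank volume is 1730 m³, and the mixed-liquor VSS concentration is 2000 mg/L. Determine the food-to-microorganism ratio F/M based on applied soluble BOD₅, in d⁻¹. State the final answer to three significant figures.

F/M ≈ 0.358 d⁻¹

F/M = Q·S₀ / (V·X) = 2210 × 561 / (1730 × 2000) = 0.3583 g soluble BOD₅·(g VSS·d)⁻¹.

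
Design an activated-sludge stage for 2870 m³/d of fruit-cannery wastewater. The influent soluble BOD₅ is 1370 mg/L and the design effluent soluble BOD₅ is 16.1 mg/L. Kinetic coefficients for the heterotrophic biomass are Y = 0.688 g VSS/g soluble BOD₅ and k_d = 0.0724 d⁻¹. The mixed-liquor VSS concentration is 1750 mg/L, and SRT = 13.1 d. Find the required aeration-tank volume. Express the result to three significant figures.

V ≈ 10300 m³

From the SRT design equation V = Y Q (S₀−S) θ_c / [X (1 + k_d θ_c)] = 0.688 × 2870 × (1370 − 16.1) × 13.1 / [1750 × (1 + 0.0724 × 13.1)] = 3.5×10^7 / 3410 = 10271 m³.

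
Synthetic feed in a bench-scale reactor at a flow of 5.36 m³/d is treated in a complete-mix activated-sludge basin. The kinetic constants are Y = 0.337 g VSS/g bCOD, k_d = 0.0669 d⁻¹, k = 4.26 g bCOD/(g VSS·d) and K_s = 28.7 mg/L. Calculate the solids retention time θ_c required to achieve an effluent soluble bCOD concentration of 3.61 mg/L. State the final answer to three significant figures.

Specific growth rate at S = 3.61 mg/L: μ = YkS/(K_s+S) = 0.337·4.26·3.61/(28.7+3.61) = 0.1604 d⁻¹.
θ_c = 1/(μ − k_d) = 1/(0.1604 − 0.0669) = 1/0.09350 = 10.69 d.

θ_c ≈ 10.7 d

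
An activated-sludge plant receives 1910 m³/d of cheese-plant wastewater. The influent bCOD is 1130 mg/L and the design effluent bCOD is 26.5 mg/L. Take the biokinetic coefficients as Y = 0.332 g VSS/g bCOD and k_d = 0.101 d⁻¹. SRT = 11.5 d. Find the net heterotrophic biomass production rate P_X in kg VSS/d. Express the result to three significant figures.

The observed yield is Y_obs = Y/(1 + k_d·θ_c) = 0.332 / (1 + 0.101 × 11.5) = 0.332 / 2.162 = 0.1536 g VSS per g bCOD removed.
ΔS = 1130 − 26.5 = 1104 mg/L, so the substrate removal rate is 1910 × 1104/1000 = 2108 kg bCOD/d.
So the net sludge growth is P_X = 0.1536 × 2108 = 323.7 kg VSS/d.

P_X ≈ 324 kg VSS/d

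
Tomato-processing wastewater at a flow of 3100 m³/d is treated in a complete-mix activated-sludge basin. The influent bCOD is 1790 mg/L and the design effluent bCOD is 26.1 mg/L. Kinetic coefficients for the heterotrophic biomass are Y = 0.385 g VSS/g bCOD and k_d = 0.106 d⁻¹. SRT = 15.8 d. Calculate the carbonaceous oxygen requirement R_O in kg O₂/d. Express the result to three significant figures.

Y_obs = Y / (1 + k_d θ_c) = 0.385 / (1 + 0.106 × 15.8) = 0.385 / 2.675 = 0.1439.
Mass of bCOD removed per day: Q(S₀ − S) = 3100 × 1764 g/m³ = 5468 kg/d.
P_X = Y_obs·Q·(S₀ − S) = 0.1439 × 5468 = 787.1 kg VSS/d.
Carbonaceous O₂ demand = substrate oxidised − cell-mass equivalent = 5468 − 1.42 × 787.1 = 4350 kg O₂/d.

R_O ≈ 4350 kg O₂/d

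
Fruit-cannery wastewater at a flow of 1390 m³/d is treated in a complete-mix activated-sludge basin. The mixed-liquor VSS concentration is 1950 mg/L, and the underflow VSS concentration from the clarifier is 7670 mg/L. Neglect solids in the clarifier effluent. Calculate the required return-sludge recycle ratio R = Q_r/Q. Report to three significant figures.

R ≈ 0.341

R = Q_r/Q = X/(X_r − X) = 1950 / (7670 − 1950) = 0.3409.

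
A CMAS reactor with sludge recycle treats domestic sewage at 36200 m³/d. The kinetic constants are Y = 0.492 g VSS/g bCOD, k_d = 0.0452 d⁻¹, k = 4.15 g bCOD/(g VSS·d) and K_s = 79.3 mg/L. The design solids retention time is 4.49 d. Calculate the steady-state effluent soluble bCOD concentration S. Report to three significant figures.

S ≈ 12.0 mg/L

Effluent substrate depends only on kinetics and SRT: S = K_s(1 + k_d θ_c) / [θ_c(Yk − k_d) − 1] = 79.3 × (1 + 0.0452 × 4.49) / [4.49 × (0.492 × 4.15 − 0.0452) − 1] = 95.39 / 7.965 = 11.98 mg/L.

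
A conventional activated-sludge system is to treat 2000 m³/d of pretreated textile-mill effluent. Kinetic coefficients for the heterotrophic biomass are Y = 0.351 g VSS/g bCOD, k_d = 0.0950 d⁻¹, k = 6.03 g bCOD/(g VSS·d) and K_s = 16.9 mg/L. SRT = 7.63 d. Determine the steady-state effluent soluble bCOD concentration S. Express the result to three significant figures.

From the Monod/SRT balance for a CMAS, S = K_s·(1+k_d θ_c)/[θ_c·(Y k − k_d) − 1] = 16.9 × (1 + 0.0950 × 7.63) / [7.63 × (0.351 × 6.03 − 0.0950) − 1] = 29.15 / 14.42 = 2.021 mg/L.

S ≈ 2.02 mg/L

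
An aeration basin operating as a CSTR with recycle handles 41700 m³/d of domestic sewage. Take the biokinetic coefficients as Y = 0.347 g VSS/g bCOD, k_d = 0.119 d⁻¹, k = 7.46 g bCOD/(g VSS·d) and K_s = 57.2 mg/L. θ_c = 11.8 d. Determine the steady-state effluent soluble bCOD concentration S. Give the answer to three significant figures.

S ≈ 4.89 mg/L

From the Monod/SRT balance for a CMAS, S = K_s·(1+k_d θ_c)/[θ_c·(Y k − k_d) − 1] = 57.2 × (1 + 0.119 × 11.8) / [11.8 × (0.347 × 7.46 − 0.119) − 1] = 137.5 / 28.14 = 4.887 mg/L.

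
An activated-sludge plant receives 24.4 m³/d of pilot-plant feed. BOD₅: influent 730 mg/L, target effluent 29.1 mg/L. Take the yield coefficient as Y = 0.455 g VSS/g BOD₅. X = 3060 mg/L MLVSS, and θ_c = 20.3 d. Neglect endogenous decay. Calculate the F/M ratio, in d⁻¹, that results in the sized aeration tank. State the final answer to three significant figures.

F/M ≈ 0.113 d⁻¹

V·X = Y·Q·ΔS·θ_c gives V = 0.455 × 24.4 × (730 − 29.1) × 20.3 / 3060 = 51.62 m³.
F/M = applied load / biomass = Q·S₀/(V·X) = 24.4 × 730 / (51.62 × 3060) = 0.1128 d⁻¹.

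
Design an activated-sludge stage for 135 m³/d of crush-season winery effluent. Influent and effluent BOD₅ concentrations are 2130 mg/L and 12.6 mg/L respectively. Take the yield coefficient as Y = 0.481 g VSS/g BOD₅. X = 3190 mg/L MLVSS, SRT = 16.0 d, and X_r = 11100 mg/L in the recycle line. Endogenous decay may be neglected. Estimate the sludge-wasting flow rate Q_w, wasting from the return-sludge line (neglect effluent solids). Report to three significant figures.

Q_w ≈ 12.4 m³/d

With k_d = 0 the design equation reduces to V = Y Q (S₀−S) θ_c / X = 0.481 × 135 × (2130 − 12.6) × 16.0 / 3190 = 689.6 m³.
Wasting from the return line (neglecting effluent solids): Q_w = V·X / (θ_c·X_r) = 689.6 × 3190 / (16.0 × 11100) = 12.39 m³/d.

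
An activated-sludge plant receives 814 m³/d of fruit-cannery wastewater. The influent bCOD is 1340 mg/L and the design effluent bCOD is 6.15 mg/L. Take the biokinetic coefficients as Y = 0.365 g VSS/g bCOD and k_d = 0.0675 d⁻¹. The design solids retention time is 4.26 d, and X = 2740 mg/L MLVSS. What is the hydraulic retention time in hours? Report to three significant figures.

τ ≈ 14.1 h

Steady-state biomass mass balance: V·X·(1 + k_d·θ_c) = Y·Q·(S₀ − S)·θ_c, so V = 0.365 × 814 × (1340 − 6.15) × 4.26 / [2740 × (1 + 0.0675 × 4.26)] = 1.69×10^6 / 3528 = 478.5 m³.
Hydraulic retention time τ = V/Q = 478.5 / 814 = 0.5879 d = 14.11 h.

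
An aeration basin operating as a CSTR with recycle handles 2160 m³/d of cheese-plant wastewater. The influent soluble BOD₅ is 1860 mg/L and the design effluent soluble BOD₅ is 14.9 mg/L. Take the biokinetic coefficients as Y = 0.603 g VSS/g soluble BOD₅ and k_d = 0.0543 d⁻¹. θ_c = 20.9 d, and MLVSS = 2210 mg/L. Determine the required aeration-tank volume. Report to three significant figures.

V ≈ 10600 m³

From the SRT design equation V = Y Q (S₀−S) θ_c / [X (1 + k_d θ_c)] = 0.603 × 2160 × (1860 − 14.9) × 20.9 / [2210 × (1 + 0.0543 × 20.9)] = 5.02×10^7 / 4718 = 10646 m³.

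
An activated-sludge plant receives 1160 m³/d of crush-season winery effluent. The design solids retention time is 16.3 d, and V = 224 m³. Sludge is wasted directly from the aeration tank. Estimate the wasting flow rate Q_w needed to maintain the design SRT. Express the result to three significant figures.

Q_w ≈ 13.7 m³/d

With mixed-liquor wasting, θ_c = V/Q_w, so Q_w = V/θ_c = 224.0/16.3 = 13.74 m³/d.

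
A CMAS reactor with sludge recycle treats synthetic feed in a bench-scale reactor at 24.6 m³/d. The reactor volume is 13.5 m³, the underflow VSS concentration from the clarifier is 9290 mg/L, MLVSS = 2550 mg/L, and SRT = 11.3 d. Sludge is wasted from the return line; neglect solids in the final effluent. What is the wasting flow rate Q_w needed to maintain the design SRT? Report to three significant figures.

θ_c = V·X/(Q_w·X_r) when wasting from the recycle, so Q_w = V·X/(θ_c·X_r) = 13.50 × 2550 / (11.3 × 9290) = 0.3279 m³/d.

Q_w ≈ 0.328 m³/d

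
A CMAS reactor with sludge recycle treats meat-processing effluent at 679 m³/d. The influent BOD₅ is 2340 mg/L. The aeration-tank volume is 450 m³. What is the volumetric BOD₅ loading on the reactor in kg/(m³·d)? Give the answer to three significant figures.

Applied BOD₅ load per unit volume = Q·S₀/V = (679 × 2340/1000)/450.0 = 3.531 kg BOD₅·m⁻³·d⁻¹.

L_v ≈ 3.53 kg BOD₅/(m³·d)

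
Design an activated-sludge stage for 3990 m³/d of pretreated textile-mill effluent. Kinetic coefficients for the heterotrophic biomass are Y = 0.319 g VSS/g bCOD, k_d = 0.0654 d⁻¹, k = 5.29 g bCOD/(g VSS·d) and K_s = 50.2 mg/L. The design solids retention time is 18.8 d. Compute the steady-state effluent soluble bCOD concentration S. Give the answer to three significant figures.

S ≈ 3.79 mg/L

For a completely mixed reactor with recycle the Lawrence–McCarty relation gives S = K_s·(1 + k_d·θ_c) / [θ_c·(Y·k − k_d) − 1] = 50.2 × (1 + 0.0654 × 18.8) / [18.8 × (0.319 × 5.29 − 0.0654) − 1] = 111.9 / 29.50 = 3.795 mg/L.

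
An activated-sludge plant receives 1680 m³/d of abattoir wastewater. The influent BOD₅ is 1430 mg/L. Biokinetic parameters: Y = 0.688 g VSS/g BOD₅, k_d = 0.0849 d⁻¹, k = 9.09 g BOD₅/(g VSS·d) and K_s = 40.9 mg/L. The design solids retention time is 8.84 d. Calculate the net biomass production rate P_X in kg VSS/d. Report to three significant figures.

P_X ≈ 943 kg VSS/d

Effluent substrate depends only on kinetics and SRT: S = K_s(1 + k_d θ_c) / [θ_c(Yk − k_d) − 1] = 40.9 × (1 + 0.0849 × 8.84) / [8.84 × (0.688 × 9.09 − 0.0849) − 1] = 71.60 / 53.53 = 1.337 mg/L.
Observed yield with endogenous decay: Y_obs = Y / (1 + k_d·θ_c) = 0.688 / (1 + 0.0849 × 8.84) = 0.688 / 1.751 = 0.3930 g VSS/g BOD₅.
ΔS = 1430 − 1.34 = 1429 mg/L, so the substrate removal rate is 1680 × 1429/1000 = 2400 kg BOD₅/d.
Biomass produced: P_X = Y_obs·Q·ΔS = 0.3930 × 2400 ≈ 943.3 kg VSS/d.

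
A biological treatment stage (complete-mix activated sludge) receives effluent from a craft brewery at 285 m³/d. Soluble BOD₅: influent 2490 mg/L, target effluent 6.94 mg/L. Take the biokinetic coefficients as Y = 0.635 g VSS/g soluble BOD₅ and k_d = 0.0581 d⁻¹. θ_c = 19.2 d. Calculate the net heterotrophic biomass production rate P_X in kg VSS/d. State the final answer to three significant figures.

P_X ≈ 212 kg VSS/d

Y_obs = Y / (1 + k_d θ_c) = 0.635 / (1 + 0.0581 × 19.2) = 0.635 / 2.116 = 0.3002.
Mass of soluble BOD₅ removed per day: Q(S₀ − S) = 285 × 2483 g/m³ = 707.7 kg/d.
P_X = Y_obs · Q(S₀ − S) = 0.3002 × 707.7 = 212.4 kg VSS/d.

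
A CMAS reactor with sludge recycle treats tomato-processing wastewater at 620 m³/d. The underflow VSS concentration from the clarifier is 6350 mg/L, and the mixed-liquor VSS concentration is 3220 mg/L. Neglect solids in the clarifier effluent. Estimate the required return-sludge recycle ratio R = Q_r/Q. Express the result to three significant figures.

R = Q_r/Q = X/(X_r − X) = 3220 / (6350 − 3220) = 1.029.

R ≈ 1.03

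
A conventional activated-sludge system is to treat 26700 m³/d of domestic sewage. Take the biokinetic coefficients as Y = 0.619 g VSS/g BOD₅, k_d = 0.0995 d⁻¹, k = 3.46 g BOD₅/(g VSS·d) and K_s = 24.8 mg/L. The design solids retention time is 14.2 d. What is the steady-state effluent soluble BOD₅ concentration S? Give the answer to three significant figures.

From the Monod/SRT balance for a CMAS, S = K_s·(1+k_d θ_c)/[θ_c·(Y k − k_d) − 1] = 24.8 × (1 + 0.0995 × 14.2) / [14.2 × (0.619 × 3.46 − 0.0995) − 1] = 59.84 / 28.00 = 2.137 mg/L.

S ≈ 2.14 mg/L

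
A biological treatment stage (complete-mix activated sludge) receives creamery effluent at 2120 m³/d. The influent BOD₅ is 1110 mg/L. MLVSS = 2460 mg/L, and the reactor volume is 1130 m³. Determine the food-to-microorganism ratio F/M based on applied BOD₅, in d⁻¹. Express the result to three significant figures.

Food-to-microorganism ratio F/M = Q S₀ / (V X) = 2120 × 1110 / (1130 × 2460) = 0.8465 d⁻¹.

F/M ≈ 0.847 d⁻¹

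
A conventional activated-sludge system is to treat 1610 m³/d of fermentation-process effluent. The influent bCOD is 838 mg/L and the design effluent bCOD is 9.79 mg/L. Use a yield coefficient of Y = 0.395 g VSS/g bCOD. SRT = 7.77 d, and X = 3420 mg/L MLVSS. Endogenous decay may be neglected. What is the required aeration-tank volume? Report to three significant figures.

V ≈ 1200 m³

With k_d = 0 the design equation reduces to V = Y Q (S₀−S) θ_c / X = 0.395 × 1610 × (838 − 9.79) × 7.77 / 3420 = 1197 m³.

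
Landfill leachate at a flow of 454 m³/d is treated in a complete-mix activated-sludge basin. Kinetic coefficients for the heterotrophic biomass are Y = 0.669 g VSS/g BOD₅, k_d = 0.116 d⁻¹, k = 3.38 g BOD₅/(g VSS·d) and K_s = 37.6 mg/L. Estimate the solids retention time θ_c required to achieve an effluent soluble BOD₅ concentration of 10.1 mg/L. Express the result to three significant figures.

At the target effluent, Y k S/(K_s+S) = 0.669×3.38×10.1/47.70 = 0.4788 d⁻¹.
θ_c = 1/(μ − k_d) = 1/(0.4788 − 0.116) = 1/0.3628 = 2.756 d.

θ_c ≈ 2.76 d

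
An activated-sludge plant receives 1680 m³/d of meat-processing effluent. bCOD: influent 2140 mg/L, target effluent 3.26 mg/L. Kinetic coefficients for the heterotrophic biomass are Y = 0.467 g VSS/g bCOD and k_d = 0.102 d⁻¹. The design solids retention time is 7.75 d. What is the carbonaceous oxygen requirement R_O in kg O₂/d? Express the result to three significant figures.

Observed yield with endogenous decay: Y_obs = Y / (1 + k_d·θ_c) = 0.467 / (1 + 0.102 × 7.75) = 0.467 / 1.790 = 0.2608 g VSS/g bCOD.
Q·(S₀ − S) = 1680 × (2140 − 3.26) × 10⁻³ = 3590 kg/d removed.
Biomass synthesised: P_X = Y_obs × 3590 = 936.3 kg VSS/d.
R_O = Q·ΔS − 1.42 P_X = 3590 − 1330 = 2260 kg O₂/d.

R_O ≈ 2260 kg O₂/d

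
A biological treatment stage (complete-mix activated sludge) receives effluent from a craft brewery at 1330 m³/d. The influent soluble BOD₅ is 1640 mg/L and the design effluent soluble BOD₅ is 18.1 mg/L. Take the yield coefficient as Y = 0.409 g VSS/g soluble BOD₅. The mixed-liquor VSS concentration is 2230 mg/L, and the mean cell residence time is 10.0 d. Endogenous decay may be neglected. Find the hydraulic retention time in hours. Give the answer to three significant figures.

With k_d = 0 the design equation reduces to V = Y Q (S₀−S) θ_c / X = 0.409 × 1330 × (1640 − 18.1) × 10.0 / 2230 = 3956 m³.
Hydraulic retention time τ = V/Q = 3956 / 1330 = 2.975 d = 71.39 h.

τ ≈ 71.4 h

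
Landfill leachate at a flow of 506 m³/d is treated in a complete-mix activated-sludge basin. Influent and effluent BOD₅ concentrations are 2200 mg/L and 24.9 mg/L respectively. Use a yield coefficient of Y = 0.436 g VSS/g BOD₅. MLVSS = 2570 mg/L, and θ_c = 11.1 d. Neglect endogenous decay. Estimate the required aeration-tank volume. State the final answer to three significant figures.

Biomass mass balance (decay neglected): V·X = Y·Q·(S₀ − S)·θ_c, so V = 0.436 × 506 × (2200 − 24.9) × 11.1 / 2570 = 2073 m³.

V ≈ 2070 m³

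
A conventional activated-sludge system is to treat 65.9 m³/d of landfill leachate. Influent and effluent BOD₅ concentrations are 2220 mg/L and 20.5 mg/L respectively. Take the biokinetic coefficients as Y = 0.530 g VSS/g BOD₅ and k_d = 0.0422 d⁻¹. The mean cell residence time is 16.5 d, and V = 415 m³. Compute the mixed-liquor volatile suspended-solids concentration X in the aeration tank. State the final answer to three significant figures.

X ≈ 1800 mg/L

Solving the biomass balance for X: X = Y Q (S₀−S) θ_c / [V (1+k_d θ_c)] = 0.530 × 65.9 × (2220 − 20.5) × 16.5 / [415 × (1 + 0.0422 × 16.5)] = 1801 mg/L.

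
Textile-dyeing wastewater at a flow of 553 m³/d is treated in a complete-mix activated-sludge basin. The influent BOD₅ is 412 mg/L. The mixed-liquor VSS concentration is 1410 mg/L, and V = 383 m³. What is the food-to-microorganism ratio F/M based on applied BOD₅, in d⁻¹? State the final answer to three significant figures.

F/M = Q·S₀ / (V·X) = 553 × 412 / (383.0 × 1410) = 0.4219 g BOD₅·(g VSS·d)⁻¹.

F/M ≈ 0.422 d⁻¹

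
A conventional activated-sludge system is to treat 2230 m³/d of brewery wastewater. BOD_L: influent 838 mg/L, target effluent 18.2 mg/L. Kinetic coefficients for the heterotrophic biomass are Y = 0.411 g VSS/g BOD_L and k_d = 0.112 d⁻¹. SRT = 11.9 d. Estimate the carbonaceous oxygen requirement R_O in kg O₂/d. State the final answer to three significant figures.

Observed yield with endogenous decay: Y_obs = Y / (1 + k_d·θ_c) = 0.411 / (1 + 0.112 × 11.9) = 0.411 / 2.333 = 0.1762 g VSS/g BOD_L.
Mass of BOD_L removed per day: Q(S₀ − S) = 2230 × 819.8 g/m³ = 1828 kg/d.
P_X = Y_obs·Q·(S₀ − S) = 0.1762 × 1828 = 322.1 kg VSS/d.
R_O = Q·ΔS − 1.42 P_X = 1828 − 457.4 = 1371 kg O₂/d.

R_O ≈ 1370 kg O₂/d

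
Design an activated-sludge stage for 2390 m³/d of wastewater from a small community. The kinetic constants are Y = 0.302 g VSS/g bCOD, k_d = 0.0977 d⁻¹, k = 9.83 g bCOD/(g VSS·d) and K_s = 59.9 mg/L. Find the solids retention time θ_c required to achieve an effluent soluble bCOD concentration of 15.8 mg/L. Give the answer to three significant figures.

From 1/θ_c = Y·k·S/(K_s + S) − k_d: Y·k·S/(K_s+S) = 0.302 × 9.83 × 15.8 / (59.9 + 15.8) = 0.6196 d⁻¹.
Then 1/θ_c = μ − k_d = 0.6196 − 0.0977 = 0.5219 d⁻¹, giving θ_c = 1.916 d.

θ_c ≈ 1.92 d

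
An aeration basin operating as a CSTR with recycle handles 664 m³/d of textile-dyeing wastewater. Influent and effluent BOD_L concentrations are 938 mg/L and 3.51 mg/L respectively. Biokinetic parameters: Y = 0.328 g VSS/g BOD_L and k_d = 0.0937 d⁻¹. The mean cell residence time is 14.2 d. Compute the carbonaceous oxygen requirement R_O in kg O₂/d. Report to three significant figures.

The observed yield is Y_obs = Y/(1 + k_d·θ_c) = 0.328 / (1 + 0.0937 × 14.2) = 0.328 / 2.331 = 0.1407 g VSS per g BOD_L removed.
Mass of BOD_L removed per day: Q(S₀ − S) = 664 × 934.5 g/m³ = 620.5 kg/d.
P_X = Y_obs·Q·(S₀ − S) = 0.1407 × 620.5 = 87.33 kg VSS/d.
Carbonaceous O₂ demand = substrate oxidised − cell-mass equivalent = 620.5 − 1.42 × 87.33 = 496.5 kg O₂/d.

R_O ≈ 496 kg O₂/d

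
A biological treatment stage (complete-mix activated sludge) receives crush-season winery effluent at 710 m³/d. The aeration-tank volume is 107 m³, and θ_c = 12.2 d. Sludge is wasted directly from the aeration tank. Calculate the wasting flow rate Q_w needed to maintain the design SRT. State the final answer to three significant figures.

Wasting from the aeration tank: Q_w = V / θ_c = 107.0 / 12.2 = 8.770 m³/d.

Q_w ≈ 8.77 m³/d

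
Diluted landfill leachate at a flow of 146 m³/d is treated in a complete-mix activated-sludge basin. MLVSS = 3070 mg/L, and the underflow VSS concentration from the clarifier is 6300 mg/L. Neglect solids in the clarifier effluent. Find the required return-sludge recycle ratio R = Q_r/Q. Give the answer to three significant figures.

R ≈ 0.950

Solids balance on the clarifier gives (1+R)X = R·X_r, so R = X/(X_r − X) = 3070 / (6300 − 3070) = 0.9505.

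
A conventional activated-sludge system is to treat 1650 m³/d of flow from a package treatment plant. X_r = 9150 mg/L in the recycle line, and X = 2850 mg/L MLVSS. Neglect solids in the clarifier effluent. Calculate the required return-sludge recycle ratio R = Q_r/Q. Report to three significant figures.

R ≈ 0.452

R = Q_r/Q = X/(X_r − X) = 2850 / (9150 − 2850) = 0.4524.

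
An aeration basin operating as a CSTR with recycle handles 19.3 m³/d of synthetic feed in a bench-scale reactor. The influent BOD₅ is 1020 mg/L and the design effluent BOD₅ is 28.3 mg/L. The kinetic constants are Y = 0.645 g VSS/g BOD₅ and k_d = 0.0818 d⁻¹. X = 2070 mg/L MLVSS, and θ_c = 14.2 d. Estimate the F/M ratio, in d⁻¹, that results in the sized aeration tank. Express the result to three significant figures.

Rearranging the biomass balance for a CMAS with decay, V = Y·Q·ΔS·θ_c / [X·(1+k_d θ_c)] = 0.645 × 19.3 × (1020 − 28.3) × 14.2 / [2070 × (1 + 0.0818 × 14.2)] = 1.75×10^5 / 4474 = 39.18 m³.
F/M = applied load / biomass = Q·S₀/(V·X) = 19.3 × 1020 / (39.18 × 2070) = 0.2427 d⁻¹.

F/M ≈ 0.243 d⁻¹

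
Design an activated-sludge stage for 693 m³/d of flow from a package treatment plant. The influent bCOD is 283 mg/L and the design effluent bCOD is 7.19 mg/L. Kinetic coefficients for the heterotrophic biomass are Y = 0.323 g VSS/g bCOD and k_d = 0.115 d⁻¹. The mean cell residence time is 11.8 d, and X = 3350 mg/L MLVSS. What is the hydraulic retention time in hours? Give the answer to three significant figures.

Rearranging the biomass balance for a CMAS with decay, V = Y·Q·ΔS·θ_c / [X·(1+k_d θ_c)] = 0.323 × 693 × (283 − 7.19) × 11.8 / [3350 × (1 + 0.115 × 11.8)] = 7.28×10^5 / 7896 = 92.26 m³.
Hydraulic retention time τ = V/Q = 92.26 / 693 = 0.1331 d = 3.195 h.

τ ≈ 3.20 h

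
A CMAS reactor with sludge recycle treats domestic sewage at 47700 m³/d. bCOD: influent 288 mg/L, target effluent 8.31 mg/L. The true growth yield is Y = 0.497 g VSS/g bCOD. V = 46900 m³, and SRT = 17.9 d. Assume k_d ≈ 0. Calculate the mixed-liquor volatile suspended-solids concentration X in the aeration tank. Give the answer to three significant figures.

Without decay, X = Y Q (S₀−S) θ_c / V = 0.497 × 47700 × (288 − 8.31) × 17.9 / 46900 = 2531 mg/L.

X ≈ 2530 mg/L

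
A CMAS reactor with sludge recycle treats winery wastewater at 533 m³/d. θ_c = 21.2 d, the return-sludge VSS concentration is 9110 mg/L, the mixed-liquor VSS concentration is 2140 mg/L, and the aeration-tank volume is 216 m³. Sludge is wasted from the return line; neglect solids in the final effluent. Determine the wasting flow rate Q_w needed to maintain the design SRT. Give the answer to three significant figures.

Wasting from the return line (neglecting effluent solids): Q_w = V·X / (θ_c·X_r) = 216.0 × 2140 / (21.2 × 9110) = 2.393 m³/d.

Q_w ≈ 2.39 m³/d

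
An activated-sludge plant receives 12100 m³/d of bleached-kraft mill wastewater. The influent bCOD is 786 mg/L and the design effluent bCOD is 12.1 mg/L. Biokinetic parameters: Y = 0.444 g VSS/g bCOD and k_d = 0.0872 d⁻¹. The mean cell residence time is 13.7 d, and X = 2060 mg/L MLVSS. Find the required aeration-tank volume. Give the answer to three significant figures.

Rearranging the biomass balance for a CMAS with decay, V = Y·Q·ΔS·θ_c / [X·(1+k_d θ_c)] = 0.444 × 12100 × (786 − 12.1) × 13.7 / [2060 × (1 + 0.0872 × 13.7)] = 5.7×10^7 / 4521 = 12599 m³.

V ≈ 12600 m³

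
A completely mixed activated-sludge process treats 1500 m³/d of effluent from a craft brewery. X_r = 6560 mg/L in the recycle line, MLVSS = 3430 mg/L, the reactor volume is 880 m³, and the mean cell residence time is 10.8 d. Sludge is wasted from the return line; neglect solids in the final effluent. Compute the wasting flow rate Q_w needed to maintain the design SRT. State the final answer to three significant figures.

Q_w = (V·X)/(θ_c X_r) = 880.0 × 3430 / (10.8 × 6560) = 42.60 m³/d.

Q_w ≈ 42.6 m³/d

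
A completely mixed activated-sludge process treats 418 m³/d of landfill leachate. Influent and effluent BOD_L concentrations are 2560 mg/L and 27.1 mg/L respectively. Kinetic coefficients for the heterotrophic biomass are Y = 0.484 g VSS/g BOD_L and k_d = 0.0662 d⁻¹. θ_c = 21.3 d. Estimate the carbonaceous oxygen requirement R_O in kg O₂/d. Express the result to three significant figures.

Correct the yield for decay: Y_obs = Y/(1 + k_d θ_c) = 0.484 / (1 + 0.0662 × 21.3) = 0.484 / 2.410 = 0.2008.
ΔS = 2560 − 27.1 = 2533 mg/L, so the substrate removal rate is 418 × 2533/1000 = 1059 kg BOD_L/d.
P_X = Y_obs·Q·(S₀ − S) = 0.2008 × 1059 = 212.6 kg VSS/d.
R_O = Q·(S₀ − S) − 1.42·P_X = 1059 − 1.42 × 212.6 = 756.8 kg O₂/d.

R_O ≈ 757 kg O₂/d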